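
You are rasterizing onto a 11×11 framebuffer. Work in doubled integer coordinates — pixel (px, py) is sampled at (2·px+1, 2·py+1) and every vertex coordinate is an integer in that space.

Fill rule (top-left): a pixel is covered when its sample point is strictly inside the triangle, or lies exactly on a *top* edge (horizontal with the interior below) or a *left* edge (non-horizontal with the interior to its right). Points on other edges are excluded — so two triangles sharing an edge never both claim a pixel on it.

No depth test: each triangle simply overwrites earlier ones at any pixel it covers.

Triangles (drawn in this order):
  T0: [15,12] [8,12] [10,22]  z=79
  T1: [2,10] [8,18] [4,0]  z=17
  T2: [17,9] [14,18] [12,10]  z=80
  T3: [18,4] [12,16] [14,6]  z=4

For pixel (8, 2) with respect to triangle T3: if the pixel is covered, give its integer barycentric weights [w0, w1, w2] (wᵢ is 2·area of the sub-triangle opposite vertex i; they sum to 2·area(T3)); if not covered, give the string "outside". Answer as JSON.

T0:
  2·area = 70  (B↔C swapped to make it positive)
  edge (15, 12)→(10, 22): d=(-5,10) right/bottom  bias=-1
  edge (10, 22)→(8, 12): d=(-2,-10) top-left  bias=+0
  edge (8, 12)→(15, 12): d=(7,0) top-left  bias=+0
    (3,3)@(7, 7): e=[105,0,-35] → .  [on edge]
    (4,6)@(9, 13): e=[55,8,7] → X
    (5,6)@(11, 13): e=[35,28,7] → X
    (6,6)@(13, 13): e=[15,48,7] → X
    (7,6)@(15, 13): e=[-5,68,7] → .
    (4,7)@(9, 15): e=[45,4,21] → X
    (7,7)@(15, 15): e=[-15,64,21] → .
    (4,8)@(9, 17): e=[35,0,35] → X  [on edge]
    (6,8)@(13, 17): e=[-5,40,35] → .
    (4,9)@(9, 19): e=[25,-4,49] → .
    (5,9)@(11, 19): e=[5,16,49] → X
    (6,9)@(13, 19): e=[-15,36,49] → .
  covered (9 px):
    . . . . . . . . . . .
    . . . . . . . . . . .
    . . . . . . . . . . .
    . . . . . . . . . . .
    . . . . . . . . . . .
    . . . . . . . . . . .
    . . . . X X X . . . .
    . . . . X X X . . . .
    . . . . X X . . . . .
    . . . . . X . . . . .
    . . . . . . . . . . .
T1:
  2·area = 76  (B↔C swapped to make it positive)
  edge (2, 10)→(4, 0): d=(2,-10) top-left  bias=+0
  edge (4, 0)→(8, 18): d=(4,18) right/bottom  bias=-1
  edge (8, 18)→(2, 10): d=(-6,-8) top-left  bias=+0
    (1,2)@(3, 5): e=[0,38,38] → X  [on edge]
    (2,2)@(5, 5): e=[20,2,54] → X
    (3,2)@(7, 5): e=[40,-34,70] → .
    (1,3)@(3, 7): e=[4,46,26] → X
    (3,3)@(7, 7): e=[44,-26,58] → .
    (1,4)@(3, 9): e=[8,54,14] → X
    (3,4)@(7, 9): e=[48,-18,46] → .
    (1,5)@(3, 11): e=[12,62,2] → X
    (3,5)@(7, 11): e=[52,-10,34] → .
    (1,6)@(3, 13): e=[16,70,-10] → .
    (2,6)@(5, 13): e=[36,34,6] → X
    (3,6)@(7, 13): e=[56,-2,22] → .
    (0,7)@(1, 15): e=[0,114,-38] → .  [on edge]
  covered (10 px):
    . . . . . . . . . . .
    . . . . . . . . . . .
    . X X . . . . . . . .
    . X X . . . . . . . .
    . X X . . . . . . . .
    . X X . . . . . . . .
    . . X . . . . . . . .
    . . . X . . . . . . .
    . . . . . . . . . . .
    . . . . . . . . . . .
    . . . . . . . . . . .
T2:
  2·area = 42
  edge (17, 9)→(14, 18): d=(-3,9) right/bottom  bias=-1
  edge (14, 18)→(12, 10): d=(-2,-8) top-left  bias=+0
  edge (12, 10)→(17, 9): d=(5,-1) top-left  bias=+0
    (9,1)@(19, 3): e=[0,70,-28] → .  [on edge]
    (8,4)@(17, 9): e=[0,42,0] → .  [on edge]
    (3,5)@(7, 11): e=[84,-42,0] → .  [on edge]
    (6,5)@(13, 11): e=[30,6,6] → X
    (7,5)@(15, 11): e=[12,22,8] → X
    (8,5)@(17, 11): e=[-6,38,10] → .
    (6,6)@(13, 13): e=[24,2,16] → X
    (8,6)@(17, 13): e=[-12,34,20] → .
    (6,7)@(13, 15): e=[18,-2,26] → .
    (7,7)@(15, 15): e=[0,14,28] → .  [on edge]
    (6,10)@(13, 21): e=[0,-14,56] → .  [on edge]
  covered (4 px):
    . . . . . . . . . . .
    . . . . . . . . . . .
    . . . . . . . . . . .
    . . . . . . . . . . .
    . . . . . . . . . . .
    . . . . . . X X . . .
    . . . . . . X X . . .
    . . . . . . . . . . .
    . . . . . . . . . . .
    . . . . . . . . . . .
    . . . . . . . . . . .
T3:
  2·area = 36
  edge (18, 4)→(12, 16): d=(-6,12) right/bottom  bias=-1
  edge (12, 16)→(14, 6): d=(2,-10) top-left  bias=+0
  edge (14, 6)→(18, 4): d=(4,-2) top-left  bias=+0
    (7,0)@(15, 1): e=[54,0,-18] → .  [on edge]
    (8,2)@(17, 5): e=[6,28,2] → X
    (9,2)@(19, 5): e=[-18,48,6] → .
    (7,3)@(15, 7): e=[18,12,6] → X
    (8,3)@(17, 7): e=[-6,32,10] → .
    (7,4)@(15, 9): e=[6,16,14] → X
    (8,4)@(17, 9): e=[-18,36,18] → .
    (6,5)@(13, 11): e=[18,0,18] → X  [on edge]
    (7,5)@(15, 11): e=[-6,20,22] → .
    (6,6)@(13, 13): e=[6,4,26] → X
    (7,6)@(15, 13): e=[-18,24,30] → .
    (6,7)@(13, 15): e=[-6,8,34] → .
    (5,10)@(11, 21): e=[-18,0,54] → .  [on edge]
  covered (5 px):
    . . . . . . . . . . .
    . . . . . . . . . . .
    . . . . . . . . X . .
    . . . . . . . X . . .
    . . . . . . . X . . .
    . . . . . . X . . . .
    . . . . . . X . . . .
    . . . . . . . . . . .
    . . . . . . . . . . .
    . . . . . . . . . . .
    . . . . . . . . . . .

Result: [28,2,6]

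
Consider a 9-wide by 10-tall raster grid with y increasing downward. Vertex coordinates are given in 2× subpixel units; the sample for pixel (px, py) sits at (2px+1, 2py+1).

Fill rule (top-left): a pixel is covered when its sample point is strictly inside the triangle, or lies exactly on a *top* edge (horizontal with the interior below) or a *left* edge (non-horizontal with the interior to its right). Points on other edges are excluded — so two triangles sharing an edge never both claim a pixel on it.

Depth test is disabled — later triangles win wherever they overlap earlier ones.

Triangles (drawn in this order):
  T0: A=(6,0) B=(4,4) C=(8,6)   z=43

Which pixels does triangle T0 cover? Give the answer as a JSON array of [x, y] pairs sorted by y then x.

T0:
  2·area = 20  (B↔C swapped to make it positive)
  edge (6, 0)→(8, 6): d=(2,6) right/bottom  bias=-1
  edge (8, 6)→(4, 4): d=(-4,-2) top-left  bias=+0
  edge (4, 4)→(6, 0): d=(2,-4) top-left  bias=+0
    (2,1)@(5, 3): e=[12,6,2] → X
    (3,1)@(7, 3): e=[0,10,10] → .  [on edge]
    (2,2)@(5, 5): e=[16,-2,6] → .
    (3,2)@(7, 5): e=[4,2,14] → X
    (4,2)@(9, 5): e=[-8,6,22] → .
    (3,3)@(7, 7): e=[8,-6,18] → .
    (4,4)@(9, 9): e=[0,-10,30] → .  [on edge]
    (5,7)@(11, 15): e=[0,-30,50] → .  [on edge]
  covered (2 px):
    . . . . . . . . .
    . . X . . . . . .
    . . . X . . . . .
    . . . . . . . . .
    . . . . . . . . .
    . . . . . . . . .
    . . . . . . . . .
    . . . . . . . . .
    . . . . . . . . .
    . . . . . . . . .

Answer: [[2,1],[3,2]]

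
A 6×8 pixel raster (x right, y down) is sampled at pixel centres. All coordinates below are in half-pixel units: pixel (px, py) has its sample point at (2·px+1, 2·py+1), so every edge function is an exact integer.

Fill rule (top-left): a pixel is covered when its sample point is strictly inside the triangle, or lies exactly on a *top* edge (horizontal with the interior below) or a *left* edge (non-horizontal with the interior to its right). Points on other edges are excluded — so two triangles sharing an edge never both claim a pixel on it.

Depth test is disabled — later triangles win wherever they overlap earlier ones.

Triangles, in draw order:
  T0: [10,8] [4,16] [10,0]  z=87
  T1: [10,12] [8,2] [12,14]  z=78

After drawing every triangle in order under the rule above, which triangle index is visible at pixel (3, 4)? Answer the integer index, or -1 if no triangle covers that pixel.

T0:
  2·area = 48
  edge (10, 8)→(4, 16): d=(-6,8) right/bottom  bias=-1
  edge (4, 16)→(10, 0): d=(6,-16) top-left  bias=+0
  edge (10, 0)→(10, 8): d=(0,8) right/bottom  bias=-1
    (4,1)@(9, 3): e=[38,2,8] → X
    (5,1)@(11, 3): e=[22,34,-8] → .
    (4,2)@(9, 5): e=[26,14,8] → X
    (5,2)@(11, 5): e=[10,46,-8] → .
    (4,3)@(9, 7): e=[14,26,8] → X
    (5,3)@(11, 7): e=[-2,58,-8] → .
    (3,4)@(7, 9): e=[18,6,24] → X
    (5,4)@(11, 9): e=[-14,70,-8] → .
    (3,5)@(7, 11): e=[6,18,24] → X
    (4,5)@(9, 11): e=[-10,50,8] → .
    (3,6)@(7, 13): e=[-6,30,24] → .
  covered (6 px):
    . . . . . .
    . . . . X .
    . . . . X .
    . . . . X .
    . . . X X .
    . . . X . .
    . . . . . .
    . . . . . .
T1:
  2·area = 16
  edge (10, 12)→(8, 2): d=(-2,-10) top-left  bias=+0
  edge (8, 2)→(12, 14): d=(4,12) right/bottom  bias=-1
  edge (12, 14)→(10, 12): d=(-2,-2) top-left  bias=+0
    (0,1)@(1, 3): e=[-72,88,0] → .  [on edge]
    (1,2)@(3, 5): e=[-56,72,0] → .  [on edge]
    (4,2)@(9, 5): e=[4,0,12] → .  [on edge]
    (2,3)@(5, 7): e=[-40,56,0] → .  [on edge]
    (4,3)@(9, 7): e=[0,8,8] → X  [on edge]
    (5,3)@(11, 7): e=[20,-16,12] → .
    (3,4)@(7, 9): e=[-24,40,0] → .  [on edge]
    (4,4)@(9, 9): e=[-4,16,4] → .
    (4,5)@(9, 11): e=[-8,24,0] → .  [on edge]
    (5,5)@(11, 11): e=[12,0,4] → .  [on edge]
    (5,6)@(11, 13): e=[8,8,0] → X  [on edge]
    (5,7)@(11, 15): e=[4,16,-4] → .
  covered (2 px):
    . . . . . .
    . . . . . .
    . . . . . .
    . . . . X .
    . . . . . .
    . . . . . .
    . . . . . X
    . . . . . .

Z-buffer (winner per pixel, '.' = empty):
  . . . . . .
  . . . . 0 .
  . . . . 0 .
  . . . . 1 .
  . . . 0 0 .
  . . . 0 . .
  . . . . . 1
  . . . . . .

Final: 0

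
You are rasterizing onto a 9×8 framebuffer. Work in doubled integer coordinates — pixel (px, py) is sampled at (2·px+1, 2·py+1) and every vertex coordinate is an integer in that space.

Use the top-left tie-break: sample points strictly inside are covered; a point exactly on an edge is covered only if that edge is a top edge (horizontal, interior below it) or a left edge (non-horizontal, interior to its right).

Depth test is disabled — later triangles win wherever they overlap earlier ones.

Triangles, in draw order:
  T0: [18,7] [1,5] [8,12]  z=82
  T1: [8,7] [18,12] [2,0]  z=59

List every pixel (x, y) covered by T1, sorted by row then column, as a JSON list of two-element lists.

T0:
  2·area = 105  (B↔C swapped to make it positive)
  edge (18, 7)→(8, 12): d=(-10,5) right/bottom  bias=-1
  edge (8, 12)→(1, 5): d=(-7,-7) top-left  bias=+0
  edge (1, 5)→(18, 7): d=(17,2) right/bottom  bias=-1
    (0,2)@(1, 5): e=[105,0,0] → ·  [on edge]
    (1,3)@(3, 7): e=[75,0,30] → #  [on edge]
    (2,3)@(5, 7): e=[65,14,26] → #
    (3,3)@(7, 7): e=[55,28,22] → #
    (4,3)@(9, 7): e=[45,42,18] → #
    (5,3)@(11, 7): e=[35,56,14] → #
    (6,3)@(13, 7): e=[25,70,10] → #
    (7,3)@(15, 7): e=[15,84,6] → #
    (8,3)@(17, 7): e=[5,98,2] → #
    (1,4)@(3, 9): e=[55,-14,64] → ·
    (2,4)@(5, 9): e=[45,0,60] → #  [on edge]
    (7,4)@(15, 9): e=[-5,70,40] → ·
    (3,5)@(7, 11): e=[15,0,90] → #  [on edge]
    (4,6)@(9, 13): e=[-15,0,120] → ·  [on edge]
    (5,7)@(11, 15): e=[-45,0,150] → ·  [on edge]
  covered (15 px):
    · · · · · · · · ·
    · · · · · · · · ·
    · · · · · · · · ·
    · # # # # # # # #
    · · # # # # # · ·
    · · · # # · · · ·
    · · · · · · · · ·
    · · · · · · · · ·
T1:
  2·area = 40  (B↔C swapped to make it positive)
  edge (8, 7)→(2, 0): d=(-6,-7) top-left  bias=+0
  edge (2, 0)→(18, 12): d=(16,12) right/bottom  bias=-1
  edge (18, 12)→(8, 7): d=(-10,-5) top-left  bias=+0
    (1,0)@(3, 1): e=[1,4,35] → #
    (2,0)@(5, 1): e=[15,-20,45] → ·
    (1,1)@(3, 3): e=[-11,36,15] → ·
    (2,1)@(5, 3): e=[3,12,25] → #
    (3,1)@(7, 3): e=[17,-12,35] → ·
    (2,2)@(5, 5): e=[-9,44,5] → ·
    (3,2)@(7, 5): e=[5,20,15] → #
    (4,2)@(9, 5): e=[19,-4,25] → ·
    (3,3)@(7, 7): e=[-7,52,-5] → ·
    (4,3)@(9, 7): e=[7,28,5] → #
    (5,3)@(11, 7): e=[21,4,15] → #
    (6,3)@(13, 7): e=[35,-20,25] → ·
  covered (6 px):
    · # · · · · · · ·
    · · # · · · · · ·
    · · · # · · · · ·
    · · · · # # · · ·
    · · · · · · # · ·
    · · · · · · · · ·
    · · · · · · · · ·
    · · · · · · · · ·

Final: [[1,0],[2,1],[3,2],[4,3],[5,3],[6,4]]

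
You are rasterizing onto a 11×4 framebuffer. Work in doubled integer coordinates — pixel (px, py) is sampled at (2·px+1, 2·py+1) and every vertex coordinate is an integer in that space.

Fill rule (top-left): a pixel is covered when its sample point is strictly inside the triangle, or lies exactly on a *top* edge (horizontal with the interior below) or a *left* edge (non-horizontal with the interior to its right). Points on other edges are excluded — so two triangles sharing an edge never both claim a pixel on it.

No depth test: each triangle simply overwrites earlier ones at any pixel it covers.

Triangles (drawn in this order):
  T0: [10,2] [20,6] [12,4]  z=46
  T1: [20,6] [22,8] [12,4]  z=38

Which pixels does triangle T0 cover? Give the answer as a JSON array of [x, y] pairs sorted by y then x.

T0:
  2·area = 12
  edge (10, 2)→(20, 6): d=(10,4) right/bottom  bias=-1
  edge (20, 6)→(12, 4): d=(-8,-2) top-left  bias=+0
  edge (12, 4)→(10, 2): d=(-2,-2) top-left  bias=+0
    (4,0)@(9, 1): e=[-6,18,0] → ·  [on edge]
    (5,1)@(11, 3): e=[6,6,0] → #  [on edge]
    (6,1)@(13, 3): e=[-2,10,4] → ·
    (5,2)@(11, 5): e=[26,-10,-4] → ·
    (6,2)@(13, 5): e=[18,-6,0] → ·  [on edge]
    (8,2)@(17, 5): e=[2,2,8] → #
    (9,2)@(19, 5): e=[-6,6,12] → ·
    (7,3)@(15, 7): e=[30,-18,0] → ·  [on edge]
    (8,3)@(17, 7): e=[22,-14,4] → ·
  covered (2 px):
    · · · · · · · · · · ·
    · · · · · # · · · · ·
    · · · · · · · · # · ·
    · · · · · · · · · · ·
T1:
  2·area = 12
  edge (20, 6)→(22, 8): d=(2,2) right/bottom  bias=-1
  edge (22, 8)→(12, 4): d=(-10,-4) top-left  bias=+0
  edge (12, 4)→(20, 6): d=(8,2) right/bottom  bias=-1
    (7,0)@(15, 1): e=[0,42,-30] → ·  [on edge]
    (8,1)@(17, 3): e=[0,30,-18] → ·  [on edge]
    (7,2)@(15, 5): e=[8,2,2] → #
    (8,2)@(17, 5): e=[4,10,-2] → ·
    (9,2)@(19, 5): e=[0,18,-6] → ·  [on edge]
    (7,3)@(15, 7): e=[12,-18,18] → ·
    (10,3)@(21, 7): e=[0,6,6] → ·  [on edge]
  covered (1 px):
    · · · · · · · · · · ·
    · · · · · · · · · · ·
    · · · · · · · # · · ·
    · · · · · · · · · · ·

Final: [[5,1],[8,2]]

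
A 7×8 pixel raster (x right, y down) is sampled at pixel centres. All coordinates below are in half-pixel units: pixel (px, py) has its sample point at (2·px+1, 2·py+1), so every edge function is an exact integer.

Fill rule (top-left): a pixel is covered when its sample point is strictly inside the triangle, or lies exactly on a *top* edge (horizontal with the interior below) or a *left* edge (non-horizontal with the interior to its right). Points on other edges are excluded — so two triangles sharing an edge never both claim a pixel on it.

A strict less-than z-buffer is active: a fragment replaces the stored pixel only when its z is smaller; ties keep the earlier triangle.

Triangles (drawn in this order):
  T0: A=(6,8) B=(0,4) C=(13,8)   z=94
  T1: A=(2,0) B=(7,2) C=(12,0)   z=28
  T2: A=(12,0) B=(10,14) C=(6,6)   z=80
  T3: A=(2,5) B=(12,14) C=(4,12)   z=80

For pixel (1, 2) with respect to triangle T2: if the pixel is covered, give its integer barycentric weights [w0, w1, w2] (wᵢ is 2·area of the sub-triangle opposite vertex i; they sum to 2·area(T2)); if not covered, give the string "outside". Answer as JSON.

T0:
  2·area = 28
  edge (6, 8)→(0, 4): d=(-6,-4) top-left  bias=+0
  edge (0, 4)→(13, 8): d=(13,4) right/bottom  bias=-1
  edge (13, 8)→(6, 8): d=(-7,0) right/bottom  bias=-1
    (1,2)@(3, 5): e=[6,1,21] → X
    (2,2)@(5, 5): e=[14,-7,21] → .
    (1,3)@(3, 7): e=[-6,27,7] → .
    (2,3)@(5, 7): e=[2,19,7] → X
    (3,3)@(7, 7): e=[10,11,7] → X
    (4,3)@(9, 7): e=[18,3,7] → X
    (5,3)@(11, 7): e=[26,-5,7] → .
    (2,4)@(5, 9): e=[-10,45,-7] → .
    (3,4)@(7, 9): e=[-2,37,-7] → .
    (4,4)@(9, 9): e=[6,29,-7] → .
  covered (4 px):
    . . . . . . .
    . . . . . . .
    . X . . . . .
    . . X X X . .
    . . . . . . .
    . . . . . . .
    . . . . . . .
    . . . . . . .
T1:
  2·area = 20  (B↔C swapped to make it positive)
  edge (2, 0)→(12, 0): d=(10,0) top-left  bias=+0
  edge (12, 0)→(7, 2): d=(-5,2) right/bottom  bias=-1
  edge (7, 2)→(2, 0): d=(-5,-2) top-left  bias=+0
    (2,0)@(5, 1): e=[10,9,1] → X
    (3,0)@(7, 1): e=[10,5,5] → X
    (4,0)@(9, 1): e=[10,1,9] → X
    (5,0)@(11, 1): e=[10,-3,13] → .
    (2,1)@(5, 3): e=[30,-1,-9] → .
    (3,1)@(7, 3): e=[30,-5,-5] → .
    (4,1)@(9, 3): e=[30,-9,-1] → .
  covered (3 px):
    . . X X X . .
    . . . . . . .
    . . . . . . .
    . . . . . . .
    . . . . . . .
    . . . . . . .
    . . . . . . .
    . . . . . . .
T2:
  2·area = 72
  edge (12, 0)→(10, 14): d=(-2,14) right/bottom  bias=-1
  edge (10, 14)→(6, 6): d=(-4,-8) top-left  bias=+0
  edge (6, 6)→(12, 0): d=(6,-6) top-left  bias=+0
    (5,0)@(11, 1): e=[12,60,0] → X  [on edge]
    (6,0)@(13, 1): e=[-16,76,12] → .
    (4,1)@(9, 3): e=[36,36,0] → X  [on edge]
    (6,1)@(13, 3): e=[-20,68,24] → .
    (3,2)@(7, 5): e=[60,12,0] → X  [on edge]
    (6,2)@(13, 5): e=[-24,60,36] → .
    (2,3)@(5, 7): e=[84,-12,0] → .  [on edge]
    (3,3)@(7, 7): e=[56,4,12] → X
    (5,3)@(11, 7): e=[0,36,36] → .  [on edge]
    (1,4)@(3, 9): e=[108,-36,0] → .  [on edge]
    (3,4)@(7, 9): e=[52,-4,24] → .
    (4,4)@(9, 9): e=[24,12,36] → X
    (0,5)@(1, 11): e=[132,-60,0] → .  [on edge]
  covered (10 px):
    . . . . . X .
    . . . . X X .
    . . . X X X .
    . . . X X . .
    . . . . X . .
    . . . . X . .
    . . . . . . .
    . . . . . . .
T3:
  2·area = 52
  edge (2, 5)→(12, 14): d=(10,9) right/bottom  bias=-1
  edge (12, 14)→(4, 12): d=(-8,-2) top-left  bias=+0
  edge (4, 12)→(2, 5): d=(-2,-7) top-left  bias=+0
    (1,3)@(3, 7): e=[11,38,3] → X
    (2,3)@(5, 7): e=[-7,42,17] → .
    (1,4)@(3, 9): e=[31,22,-1] → .
    (2,4)@(5, 9): e=[13,26,13] → X
    (3,4)@(7, 9): e=[-5,30,27] → .
    (2,5)@(5, 11): e=[33,10,9] → X
    (3,5)@(7, 11): e=[15,14,23] → X
    (4,5)@(9, 11): e=[-3,18,37] → .
    (2,6)@(5, 13): e=[53,-6,5] → .
    (3,6)@(7, 13): e=[35,-2,19] → .
    (4,6)@(9, 13): e=[17,2,33] → X
    (5,6)@(11, 13): e=[-1,6,47] → .
  covered (5 px):
    . . . . . . .
    . . . . . . .
    . . . . . . .
    . X . . . . .
    . . X . . . .
    . . X X . . .
    . . . . X . .
    . . . . . . .

Answer: "outside"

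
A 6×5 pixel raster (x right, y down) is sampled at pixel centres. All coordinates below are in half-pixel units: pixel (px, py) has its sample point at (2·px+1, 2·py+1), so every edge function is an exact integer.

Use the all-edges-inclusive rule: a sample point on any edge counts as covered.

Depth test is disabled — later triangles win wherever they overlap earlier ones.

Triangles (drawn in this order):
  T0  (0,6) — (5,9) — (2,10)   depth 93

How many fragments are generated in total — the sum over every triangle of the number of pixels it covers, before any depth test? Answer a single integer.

T0:
  2·area = 14
  edge (0, 6)→(5, 9): d=(5,3) inclusive
  edge (5, 9)→(2, 10): d=(-3,1) inclusive
  edge (2, 10)→(0, 6): d=(-2,-4) inclusive
    (0,3)@(1, 7): e=[2,10,2] → X
    (1,3)@(3, 7): e=[-4,8,10] → .
    (5,3)@(11, 7): e=[-28,0,42] → .  [on edge]
    (0,4)@(1, 9): e=[12,4,-2] → .
    (1,4)@(3, 9): e=[6,2,6] → X
    (2,4)@(5, 9): e=[0,0,14] → X  [on edge]
    (3,4)@(7, 9): e=[-6,-2,22] → .
  covered (3 px):
    . . . . . .
    . . . . . .
    . . . . . .
    X . . . . .
    . X X . . .

Answer: 3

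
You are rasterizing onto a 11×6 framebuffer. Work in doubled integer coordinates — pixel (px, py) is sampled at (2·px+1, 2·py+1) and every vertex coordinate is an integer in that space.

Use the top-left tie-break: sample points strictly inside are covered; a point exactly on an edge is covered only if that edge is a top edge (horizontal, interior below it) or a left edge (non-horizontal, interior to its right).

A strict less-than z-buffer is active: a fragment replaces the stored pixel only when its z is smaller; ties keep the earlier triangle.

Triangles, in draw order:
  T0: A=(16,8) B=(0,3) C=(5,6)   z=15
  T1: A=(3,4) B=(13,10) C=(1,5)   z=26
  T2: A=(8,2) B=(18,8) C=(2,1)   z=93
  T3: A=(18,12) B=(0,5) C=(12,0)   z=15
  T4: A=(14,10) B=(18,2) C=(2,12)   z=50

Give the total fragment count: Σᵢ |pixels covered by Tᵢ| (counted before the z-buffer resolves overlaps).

T0:
  2·area = 23  (B↔C swapped to make it positive)
  edge (16, 8)→(5, 6): d=(-11,-2) top-left  bias=+0
  edge (5, 6)→(0, 3): d=(-5,-3) top-left  bias=+0
  edge (0, 3)→(16, 8): d=(16,5) right/bottom  bias=-1
    (2,2)@(5, 5): e=[11,5,7] → █
    (3,2)@(7, 5): e=[15,11,-3] → ·
    (2,3)@(5, 7): e=[-11,-5,39] → ·
    (5,3)@(11, 7): e=[1,13,9] → █
    (6,3)@(13, 7): e=[5,19,-1] → ·
    (5,4)@(11, 9): e=[-21,3,41] → ·
  covered (2 px):
    · · · · · · · · · · ·
    · · · · · · · · · · ·
    · · █ · · · · · · · ·
    · · · · · █ · · · · ·
    · · · · · · · · · · ·
    · · · · · · · · · · ·
T1:
  2·area = 22
  edge (3, 4)→(13, 10): d=(10,6) right/bottom  bias=-1
  edge (13, 10)→(1, 5): d=(-12,-5) top-left  bias=+0
  edge (1, 5)→(3, 4): d=(2,-1) top-left  bias=+0
    (4,0)@(9, 1): e=[-66,88,0] → ·  [on edge]
    (2,1)@(5, 3): e=[-22,44,0] → ·  [on edge]
    (0,2)@(1, 5): e=[22,0,0] → █  [on edge]
    (1,2)@(3, 5): e=[10,10,2] → █
    (2,2)@(5, 5): e=[-2,20,4] → ·
    (0,3)@(1, 7): e=[42,-24,4] → ·
    (1,3)@(3, 7): e=[30,-14,6] → ·
    (3,3)@(7, 7): e=[6,6,10] → █
    (4,3)@(9, 7): e=[-6,16,12] → ·
    (3,4)@(7, 9): e=[26,-18,14] → ·
    (5,4)@(11, 9): e=[2,2,18] → █
    (6,4)@(13, 9): e=[-10,12,20] → ·
  covered (4 px):
    · · · · · · · · · · ·
    · · · · · · · · · · ·
    █ █ · · · · · · · · ·
    · · · █ · · · · · · ·
    · · · · · █ · · · · ·
    · · · · · · · · · · ·
T2:
  2·area = 26
  edge (8, 2)→(18, 8): d=(10,6) right/bottom  bias=-1
  edge (18, 8)→(2, 1): d=(-16,-7) top-left  bias=+0
  edge (2, 1)→(8, 2): d=(6,1) right/bottom  bias=-1
    (3,1)@(7, 3): e=[16,3,7] → █
    (4,1)@(9, 3): e=[4,17,5] → █
    (5,1)@(11, 3): e=[-8,31,3] → ·
    (3,2)@(7, 5): e=[36,-29,19] → ·
    (4,2)@(9, 5): e=[24,-15,17] → ·
    (6,2)@(13, 5): e=[0,13,13] → ·  [on edge]
  covered (2 px):
    · · · · · · · · · · ·
    · · · █ █ · · · · · ·
    · · · · · · · · · · ·
    · · · · · · · · · · ·
    · · · · · · · · · · ·
    · · · · · · · · · · ·
T3:
  2·area = 174
  edge (18, 12)→(0, 5): d=(-18,-7) top-left  bias=+0
  edge (0, 5)→(12, 0): d=(12,-5) top-left  bias=+0
  edge (12, 0)→(18, 12): d=(6,12) right/bottom  bias=-1
    (5,0)@(11, 1): e=[149,7,18] → █
    (6,0)@(13, 1): e=[163,17,-6] → ·
    (2,1)@(5, 3): e=[71,1,102] → █
    (3,1)@(7, 3): e=[85,11,78] → █
    (4,1)@(9, 3): e=[99,21,54] → █
    (6,1)@(13, 3): e=[127,41,6] → █
    (7,1)@(15, 3): e=[141,51,-18] → ·
    (0,2)@(1, 5): e=[7,5,162] → █
    (1,2)@(3, 5): e=[21,15,138] → █
    (7,2)@(15, 5): e=[105,75,-6] → ·
    (0,3)@(1, 7): e=[-29,29,174] → ·
    (1,3)@(3, 7): e=[-15,39,150] → ·
  covered (22 px):
    · · · · · █ · · · · ·
    · · █ █ █ █ █ · · · ·
    █ █ █ █ █ █ █ · · · ·
    · · · █ █ █ █ █ · · ·
    · · · · · █ █ █ · · ·
    · · · · · · · · █ · ·
T4:
  2·area = 88  (B↔C swapped to make it positive)
  edge (14, 10)→(2, 12): d=(-12,2) right/bottom  bias=-1
  edge (2, 12)→(18, 2): d=(16,-10) top-left  bias=+0
  edge (18, 2)→(14, 10): d=(-4,8) right/bottom  bias=-1
    (8,1)@(17, 3): e=[78,6,4] → █
    (9,1)@(19, 3): e=[74,26,-12] → ·
    (7,2)@(15, 5): e=[58,18,12] → █
    (8,2)@(17, 5): e=[54,38,-4] → ·
    (5,3)@(11, 7): e=[42,10,36] → █
    (6,3)@(13, 7): e=[38,30,20] → █
    (8,3)@(17, 7): e=[30,70,-12] → ·
    (3,4)@(7, 9): e=[26,2,60] → █
    (4,4)@(9, 9): e=[22,22,44] → █
    (7,4)@(15, 9): e=[10,82,-4] → ·
    (2,5)@(5, 11): e=[6,14,68] → █
    (4,5)@(9, 11): e=[-2,54,36] → ·
  covered (11 px):
    · · · · · · · · · · ·
    · · · · · · · · █ · ·
    · · · · · · · █ · · ·
    · · · · · █ █ █ · · ·
    · · · █ █ █ █ · · · ·
    · · █ █ · · · · · · ·

Final: 41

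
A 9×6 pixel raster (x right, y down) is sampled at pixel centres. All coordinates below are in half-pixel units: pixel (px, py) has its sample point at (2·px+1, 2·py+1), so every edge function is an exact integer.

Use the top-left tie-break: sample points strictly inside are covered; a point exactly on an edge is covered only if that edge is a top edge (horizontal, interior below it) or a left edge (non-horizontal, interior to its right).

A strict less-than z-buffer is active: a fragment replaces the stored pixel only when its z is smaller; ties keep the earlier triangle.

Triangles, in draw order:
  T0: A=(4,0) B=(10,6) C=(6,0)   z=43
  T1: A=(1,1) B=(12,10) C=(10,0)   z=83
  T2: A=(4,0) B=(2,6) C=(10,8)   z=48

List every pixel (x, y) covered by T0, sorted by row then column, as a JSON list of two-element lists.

T0:
  2·area = 12  (B↔C swapped to make it positive)
  edge (4, 0)→(6, 0): d=(2,0) top-left  bias=+0
  edge (6, 0)→(10, 6): d=(4,6) right/bottom  bias=-1
  edge (10, 6)→(4, 0): d=(-6,-6) top-left  bias=+0
    (2,0)@(5, 1): e=[2,10,0] → #  [on edge]
    (3,0)@(7, 1): e=[2,-2,12] → ·
    (2,1)@(5, 3): e=[6,18,-12] → ·
    (3,1)@(7, 3): e=[6,6,0] → #  [on edge]
    (4,1)@(9, 3): e=[6,-6,12] → ·
    (3,2)@(7, 5): e=[10,14,-12] → ·
    (4,2)@(9, 5): e=[10,2,0] → #  [on edge]
    (5,2)@(11, 5): e=[10,-10,12] → ·
    (4,3)@(9, 7): e=[14,10,-12] → ·
    (5,3)@(11, 7): e=[14,-2,0] → ·  [on edge]
    (6,4)@(13, 9): e=[18,-6,0] → ·  [on edge]
    (7,5)@(15, 11): e=[22,-10,0] → ·  [on edge]
  covered (3 px):
    · · # · · · · · ·
    · · · # · · · · ·
    · · · · # · · · ·
    · · · · · · · · ·
    · · · · · · · · ·
    · · · · · · · · ·
T1:
  2·area = 92  (B↔C swapped to make it positive)
  edge (1, 1)→(10, 0): d=(9,-1) top-left  bias=+0
  edge (10, 0)→(12, 10): d=(2,10) right/bottom  bias=-1
  edge (12, 10)→(1, 1): d=(-11,-9) top-left  bias=+0
    (0,0)@(1, 1): e=[0,92,0] → #  [on edge]
    (1,0)@(3, 1): e=[2,72,18] → #
    (2,0)@(5, 1): e=[4,52,36] → #
    (3,0)@(7, 1): e=[6,32,54] → #
    (4,0)@(9, 1): e=[8,12,72] → #
    (5,0)@(11, 1): e=[10,-8,90] → ·
    (0,1)@(1, 3): e=[18,96,-22] → ·
    (1,1)@(3, 3): e=[20,76,-4] → ·
    (2,1)@(5, 3): e=[22,56,14] → #
    (5,1)@(11, 3): e=[28,-4,68] → ·
    (2,2)@(5, 5): e=[40,60,-8] → ·
    (3,2)@(7, 5): e=[42,40,10] → #
    (5,2)@(11, 5): e=[46,0,46] → ·  [on edge]
  covered (13 px):
    # # # # # · · · ·
    · · # # # · · · ·
    · · · # # · · · ·
    · · · · # # · · ·
    · · · · · # · · ·
    · · · · · · · · ·
T2:
  2·area = 52  (B↔C swapped to make it positive)
  edge (4, 0)→(10, 8): d=(6,8) right/bottom  bias=-1
  edge (10, 8)→(2, 6): d=(-8,-2) top-left  bias=+0
  edge (2, 6)→(4, 0): d=(2,-6) top-left  bias=+0
    (1,1)@(3, 3): e=[26,26,0] → #  [on edge]
    (2,1)@(5, 3): e=[10,30,12] → #
    (3,1)@(7, 3): e=[-6,34,24] → ·
    (1,2)@(3, 5): e=[38,10,4] → #
    (3,2)@(7, 5): e=[6,18,28] → #
    (4,2)@(9, 5): e=[-10,22,40] → ·
    (1,3)@(3, 7): e=[50,-6,8] → ·
    (2,3)@(5, 7): e=[34,-2,20] → ·
    (3,3)@(7, 7): e=[18,2,32] → #
    (4,3)@(9, 7): e=[2,6,44] → #
    (5,3)@(11, 7): e=[-14,10,56] → ·
    (0,4)@(1, 9): e=[78,-26,0] → ·  [on edge]
  covered (7 px):
    · · · · · · · · ·
    · # # · · · · · ·
    · # # # · · · · ·
    · · · # # · · · ·
    · · · · · · · · ·
    · · · · · · · · ·

Final: [[2,0],[3,1],[4,2]]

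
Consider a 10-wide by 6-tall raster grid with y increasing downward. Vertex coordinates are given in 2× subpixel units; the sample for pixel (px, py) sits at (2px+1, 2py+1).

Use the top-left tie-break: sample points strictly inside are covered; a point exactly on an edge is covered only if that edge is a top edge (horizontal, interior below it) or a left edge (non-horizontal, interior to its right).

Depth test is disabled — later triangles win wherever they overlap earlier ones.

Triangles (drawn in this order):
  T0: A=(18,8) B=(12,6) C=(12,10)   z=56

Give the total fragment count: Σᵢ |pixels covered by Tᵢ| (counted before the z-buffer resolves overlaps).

T0:
  2·area = 24  (B↔C swapped to make it positive)
  edge (18, 8)→(12, 10): d=(-6,2) right/bottom  bias=-1
  edge (12, 10)→(12, 6): d=(0,-4) top-left  bias=+0
  edge (12, 6)→(18, 8): d=(6,2) right/bottom  bias=-1
    (1,1)@(3, 3): e=[60,-36,0] → ·  [on edge]
    (4,2)@(9, 5): e=[36,-12,0] → ·  [on edge]
    (6,3)@(13, 7): e=[16,4,4] → █
    (7,3)@(15, 7): e=[12,12,0] → ·  [on edge]
    (6,4)@(13, 9): e=[4,4,16] → █
    (7,4)@(15, 9): e=[0,12,12] → ·  [on edge]
    (4,5)@(9, 11): e=[0,-12,36] → ·  [on edge]
    (6,5)@(13, 11): e=[-8,4,28] → ·
  covered (2 px):
    · · · · · · · · · ·
    · · · · · · · · · ·
    · · · · · · · · · ·
    · · · · · · █ · · ·
    · · · · · · █ · · ·
    · · · · · · · · · ·

Final: 2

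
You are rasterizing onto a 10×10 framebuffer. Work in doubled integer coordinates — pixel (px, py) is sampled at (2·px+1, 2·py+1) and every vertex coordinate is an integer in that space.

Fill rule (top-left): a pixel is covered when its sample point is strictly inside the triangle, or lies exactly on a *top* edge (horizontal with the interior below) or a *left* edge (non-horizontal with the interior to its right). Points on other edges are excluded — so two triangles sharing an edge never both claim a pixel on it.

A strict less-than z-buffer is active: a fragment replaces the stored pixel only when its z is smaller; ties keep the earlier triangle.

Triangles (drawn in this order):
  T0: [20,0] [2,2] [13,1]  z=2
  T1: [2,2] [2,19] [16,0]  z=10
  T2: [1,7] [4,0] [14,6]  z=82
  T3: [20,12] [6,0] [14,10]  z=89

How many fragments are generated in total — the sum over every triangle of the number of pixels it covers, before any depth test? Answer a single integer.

T0:
  2·area = 4  (B↔C swapped to make it positive)
  edge (20, 0)→(13, 1): d=(-7,1) right/bottom  bias=-1
  edge (13, 1)→(2, 2): d=(-11,1) right/bottom  bias=-1
  edge (2, 2)→(20, 0): d=(18,-2) top-left  bias=+0
    (5,0)@(11, 1): e=[2,2,0] → #  [on edge]
    (6,0)@(13, 1): e=[0,0,4] → ·  [on edge]
    (5,1)@(11, 3): e=[-12,-20,36] → ·
  covered (1 px):
    · · · · · # · · · ·
    · · · · · · · · · ·
    · · · · · · · · · ·
    · · · · · · · · · ·
    · · · · · · · · · ·
    · · · · · · · · · ·
    · · · · · · · · · ·
    · · · · · · · · · ·
    · · · · · · · · · ·
    · · · · · · · · · ·
T1:
  2·area = 238  (B↔C swapped to make it positive)
  edge (2, 2)→(16, 0): d=(14,-2) top-left  bias=+0
  edge (16, 0)→(2, 19): d=(-14,19) right/bottom  bias=-1
  edge (2, 19)→(2, 2): d=(0,-17) top-left  bias=+0
    (4,0)@(9, 1): e=[0,119,119] → #  [on edge]
    (5,0)@(11, 1): e=[4,81,153] → #
    (6,0)@(13, 1): e=[8,43,187] → #
    (7,0)@(15, 1): e=[12,5,221] → #
    (8,0)@(17, 1): e=[16,-33,255] → ·
    (1,1)@(3, 3): e=[16,205,17] → #
    (2,1)@(5, 3): e=[20,167,51] → #
    (3,1)@(7, 3): e=[24,129,85] → #
    (7,1)@(15, 3): e=[40,-23,221] → ·
    (1,2)@(3, 5): e=[44,177,17] → #
    (6,2)@(13, 5): e=[64,-13,187] → ·
    (1,3)@(3, 7): e=[72,149,17] → #
  covered (30 px):
    · · · · # # # # · ·
    · # # # # # # · · ·
    · # # # # # · · · ·
    · # # # # · · · · ·
    · # # # # · · · · ·
    · # # # · · · · · ·
    · # # · · · · · · ·
    · # · · · · · · · ·
    · # · · · · · · · ·
    · · · · · · · · · ·
T2:
  2·area = 88
  edge (1, 7)→(4, 0): d=(3,-7) top-left  bias=+0
  edge (4, 0)→(14, 6): d=(10,6) right/bottom  bias=-1
  edge (14, 6)→(1, 7): d=(-13,1) right/bottom  bias=-1
    (2,0)@(5, 1): e=[10,4,74] → #
    (3,0)@(7, 1): e=[24,-8,72] → ·
    (1,1)@(3, 3): e=[2,36,50] → #
    (3,1)@(7, 3): e=[30,12,46] → #
    (4,1)@(9, 3): e=[44,0,44] → ·  [on edge]
    (1,2)@(3, 5): e=[8,56,24] → #
    (4,2)@(9, 5): e=[50,20,18] → #
    (5,2)@(11, 5): e=[64,8,16] → #
    (6,2)@(13, 5): e=[78,-4,14] → ·
    (0,3)@(1, 7): e=[0,88,0] → ·  [on edge]
    (1,3)@(3, 7): e=[14,76,-2] → ·
    (2,3)@(5, 7): e=[28,64,-4] → ·
    (9,4)@(19, 9): e=[132,0,-44] → ·  [on edge]
  covered (9 px):
    · · # · · · · · · ·
    · # # # · · · · · ·
    · # # # # # · · · ·
    · · · · · · · · · ·
    · · · · · · · · · ·
    · · · · · · · · · ·
    · · · · · · · · · ·
    · · · · · · · · · ·
    · · · · · · · · · ·
    · · · · · · · · · ·
T3:
  2·area = 44  (B↔C swapped to make it positive)
  edge (20, 12)→(14, 10): d=(-6,-2) top-left  bias=+0
  edge (14, 10)→(6, 0): d=(-8,-10) top-left  bias=+0
  edge (6, 0)→(20, 12): d=(14,12) right/bottom  bias=-1
    (3,0)@(7, 1): e=[40,2,2] → #
    (4,0)@(9, 1): e=[44,22,-22] → ·
    (3,1)@(7, 3): e=[28,-14,30] → ·
    (4,1)@(9, 3): e=[32,6,6] → #
    (5,1)@(11, 3): e=[36,26,-18] → ·
    (4,2)@(9, 5): e=[20,-10,34] → ·
    (5,2)@(11, 5): e=[24,10,10] → #
    (6,2)@(13, 5): e=[28,30,-14] → ·
    (2,3)@(5, 7): e=[0,-66,110] → ·  [on edge]
    (5,3)@(11, 7): e=[12,-6,38] → ·
    (6,3)@(13, 7): e=[16,14,14] → #
    (7,3)@(15, 7): e=[20,34,-10] → ·
    (5,4)@(11, 9): e=[0,-22,66] → ·  [on edge]
    (8,5)@(17, 11): e=[0,22,22] → #  [on edge]
  covered (6 px):
    · · · # · · · · · ·
    · · · · # · · · · ·
    · · · · · # · · · ·
    · · · · · · # · · ·
    · · · · · · · # · ·
    · · · · · · · · # ·
    · · · · · · · · · ·
    · · · · · · · · · ·
    · · · · · · · · · ·
    · · · · · · · · · ·

Final: 46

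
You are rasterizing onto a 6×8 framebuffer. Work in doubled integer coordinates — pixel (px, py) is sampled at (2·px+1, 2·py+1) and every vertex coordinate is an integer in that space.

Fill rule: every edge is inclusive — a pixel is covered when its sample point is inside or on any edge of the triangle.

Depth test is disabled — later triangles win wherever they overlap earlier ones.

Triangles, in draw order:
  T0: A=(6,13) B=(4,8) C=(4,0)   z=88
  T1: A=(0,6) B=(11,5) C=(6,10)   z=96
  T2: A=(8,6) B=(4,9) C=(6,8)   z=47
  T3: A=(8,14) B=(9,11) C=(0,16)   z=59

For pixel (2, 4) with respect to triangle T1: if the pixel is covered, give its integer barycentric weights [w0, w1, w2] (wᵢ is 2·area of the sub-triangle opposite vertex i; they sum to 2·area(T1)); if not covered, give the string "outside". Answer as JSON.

T0:
  2·area = 16
  edge (6, 13)→(4, 8): d=(-2,-5) inclusive
  edge (4, 8)→(4, 0): d=(0,-8) inclusive
  edge (4, 0)→(6, 13): d=(2,13) inclusive
    (2,3)@(5, 7): e=[7,8,1] → X
    (3,3)@(7, 7): e=[17,24,-25] → .
    (2,4)@(5, 9): e=[3,8,5] → X
    (3,4)@(7, 9): e=[13,24,-21] → .
    (2,5)@(5, 11): e=[-1,8,9] → .
  covered (2 px):
    . . . . . .
    . . . . . .
    . . . . . .
    . . X . . .
    . . X . . .
    . . . . . .
    . . . . . .
    . . . . . .
T1:
  2·area = 50
  edge (0, 6)→(11, 5): d=(11,-1) inclusive
  edge (11, 5)→(6, 10): d=(-5,5) inclusive
  edge (6, 10)→(0, 6): d=(-6,-4) inclusive
    (5,2)@(11, 5): e=[0,0,50] → X  [on edge]
    (1,3)@(3, 7): e=[14,30,6] → X
    (2,3)@(5, 7): e=[16,20,14] → X
    (3,3)@(7, 7): e=[18,10,22] → X
    (4,3)@(9, 7): e=[20,0,30] → X  [on edge]
    (5,3)@(11, 7): e=[22,-10,38] → .
    (1,4)@(3, 9): e=[36,20,-6] → .
    (2,4)@(5, 9): e=[38,10,2] → X
    (3,4)@(7, 9): e=[40,0,10] → X  [on edge]
    (4,4)@(9, 9): e=[42,-10,18] → .
    (2,5)@(5, 11): e=[60,0,-10] → .  [on edge]
    (3,5)@(7, 11): e=[62,-10,-2] → .
    (1,6)@(3, 13): e=[80,0,-30] → .  [on edge]
    (0,7)@(1, 15): e=[100,0,-50] → .  [on edge]
  covered (7 px):
    . . . . . .
    . . . . . .
    . . . . . X
    . X X X X .
    . . X X . .
    . . . . . .
    . . . . . .
    . . . . . .
T2:
  2·area = 2  (B↔C swapped to make it positive)
  edge (8, 6)→(6, 8): d=(-2,2) inclusive
  edge (6, 8)→(4, 9): d=(-2,1) inclusive
  edge (4, 9)→(8, 6): d=(4,-3) inclusive
    (5,1)@(11, 3): e=[0,5,-3] → .  [on edge]
    (4,2)@(9, 5): e=[0,3,-1] → .  [on edge]
    (3,3)@(7, 7): e=[0,1,1] → X  [on edge]
    (4,3)@(9, 7): e=[-4,-1,7] → .
    (2,4)@(5, 9): e=[0,-1,3] → .  [on edge]
    (3,4)@(7, 9): e=[-4,-3,9] → .
    (1,5)@(3, 11): e=[0,-3,5] → .  [on edge]
    (0,6)@(1, 13): e=[0,-5,7] → .  [on edge]
  covered (1 px):
    . . . . . .
    . . . . . .
    . . . . . .
    . . . X . .
    . . . . . .
    . . . . . .
    . . . . . .
    . . . . . .
T3:
  2·area = 22  (B↔C swapped to make it positive)
  edge (8, 14)→(0, 16): d=(-8,2) inclusive
  edge (0, 16)→(9, 11): d=(9,-5) inclusive
  edge (9, 11)→(8, 14): d=(-1,3) inclusive
    (5,2)@(11, 5): e=[66,-44,0] → .  [on edge]
    (4,5)@(9, 11): e=[22,0,0] → X  [on edge]
    (5,5)@(11, 11): e=[18,10,-6] → .
    (3,6)@(7, 13): e=[10,8,4] → X
    (4,6)@(9, 13): e=[6,18,-2] → .
    (1,7)@(3, 15): e=[2,6,14] → X
    (2,7)@(5, 15): e=[-2,16,8] → .
    (3,7)@(7, 15): e=[-6,26,2] → .
  covered (3 px):
    . . . . . .
    . . . . . .
    . . . . . .
    . . . . . .
    . . . . . .
    . . . . X .
    . . . X . .
    . X . . . .

Final: [10,2,38]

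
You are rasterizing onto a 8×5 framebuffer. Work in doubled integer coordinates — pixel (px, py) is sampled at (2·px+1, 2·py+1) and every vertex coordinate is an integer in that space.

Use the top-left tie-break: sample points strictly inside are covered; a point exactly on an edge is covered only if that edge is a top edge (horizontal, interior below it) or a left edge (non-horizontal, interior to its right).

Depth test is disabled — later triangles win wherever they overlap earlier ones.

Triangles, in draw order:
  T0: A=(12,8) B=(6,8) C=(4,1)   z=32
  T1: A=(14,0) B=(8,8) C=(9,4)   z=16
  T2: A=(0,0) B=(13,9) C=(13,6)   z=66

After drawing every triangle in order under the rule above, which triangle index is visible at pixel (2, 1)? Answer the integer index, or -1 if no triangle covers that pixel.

T0:
  2·area = 42
  edge (12, 8)→(6, 8): d=(-6,0) right/bottom  bias=-1
  edge (6, 8)→(4, 1): d=(-2,-7) top-left  bias=+0
  edge (4, 1)→(12, 8): d=(8,7) right/bottom  bias=-1
    (2,1)@(5, 3): e=[30,3,9] → #
    (3,1)@(7, 3): e=[30,17,-5] → ·
    (2,2)@(5, 5): e=[18,-1,25] → ·
    (3,2)@(7, 5): e=[18,13,11] → #
    (4,2)@(9, 5): e=[18,27,-3] → ·
    (3,3)@(7, 7): e=[6,9,27] → #
    (4,3)@(9, 7): e=[6,23,13] → #
    (5,3)@(11, 7): e=[6,37,-1] → ·
    (3,4)@(7, 9): e=[-6,5,43] → ·
    (4,4)@(9, 9): e=[-6,19,29] → ·
  covered (4 px):
    · · · · · · · ·
    · · # · · · · ·
    · · · # · · · ·
    · · · # # · · ·
    · · · · · · · ·
T1:
  2·area = 16
  edge (14, 0)→(8, 8): d=(-6,8) right/bottom  bias=-1
  edge (8, 8)→(9, 4): d=(1,-4) top-left  bias=+0
  edge (9, 4)→(14, 0): d=(5,-4) top-left  bias=+0
    (6,0)@(13, 1): e=[2,13,1] → #
    (7,0)@(15, 1): e=[-14,21,9] → ·
    (5,1)@(11, 3): e=[6,7,3] → #
    (6,1)@(13, 3): e=[-10,15,11] → ·
    (4,2)@(9, 5): e=[10,1,5] → #
    (5,2)@(11, 5): e=[-6,9,13] → ·
    (4,3)@(9, 7): e=[-2,3,15] → ·
  covered (3 px):
    · · · · · · # ·
    · · · · · # · ·
    · · · · # · · ·
    · · · · · · · ·
    · · · · · · · ·
T2:
  2·area = 39  (B↔C swapped to make it positive)
  edge (0, 0)→(13, 6): d=(13,6) right/bottom  bias=-1
  edge (13, 6)→(13, 9): d=(0,3) right/bottom  bias=-1
  edge (13, 9)→(0, 0): d=(-13,-9) top-left  bias=+0
    (6,0)@(13, 1): e=[-65,0,104] → ·  [on edge]
    (2,1)@(5, 3): e=[9,24,6] → #
    (3,1)@(7, 3): e=[-3,18,24] → ·
    (6,1)@(13, 3): e=[-39,0,78] → ·  [on edge]
    (2,2)@(5, 5): e=[35,24,-20] → ·
    (4,2)@(9, 5): e=[11,12,16] → #
    (5,2)@(11, 5): e=[-1,6,34] → ·
    (6,2)@(13, 5): e=[-13,0,52] → ·  [on edge]
    (4,3)@(9, 7): e=[37,12,-10] → ·
    (5,3)@(11, 7): e=[25,6,8] → #
    (6,3)@(13, 7): e=[13,0,26] → ·  [on edge]
    (5,4)@(11, 9): e=[51,6,-18] → ·
    (6,4)@(13, 9): e=[39,0,0] → ·  [on edge]
  covered (3 px):
    · · · · · · · ·
    · · # · · · · ·
    · · · · # · · ·
    · · · · · # · ·
    · · · · · · · ·

Z-buffer (winner per pixel, '.' = empty):
  . . . . . . 1 .
  . . 2 . . 1 . .
  . . . 0 2 . . .
  . . . 0 0 2 . .
  . . . . . . . .

Final: 2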